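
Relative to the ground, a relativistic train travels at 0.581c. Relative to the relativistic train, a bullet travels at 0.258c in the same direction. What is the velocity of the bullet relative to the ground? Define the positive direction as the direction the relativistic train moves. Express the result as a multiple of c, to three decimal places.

With v = 0.581 and u' = 0.258 (in units of c),
u = (u' + v)/(1 + u'v/c²):
u = (0.258 + 0.581) / (1 + 0.258·0.581) = 0.8390/1.1499 = 0.7296
(Galilean addition would give +0.839c.)

0.730c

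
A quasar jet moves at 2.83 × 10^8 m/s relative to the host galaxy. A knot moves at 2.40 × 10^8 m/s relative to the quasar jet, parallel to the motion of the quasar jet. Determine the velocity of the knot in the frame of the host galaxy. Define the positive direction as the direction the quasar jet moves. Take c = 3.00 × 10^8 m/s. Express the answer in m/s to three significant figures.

2.98 × 10^8 m/s

In units of c (dividing by 3.00 × 10^8 m/s): v = 0.943, u' = 0.800.
u = (u' + v)/(1 + u'v/c²):
u = (0.800 + 0.943) / (1 + 0.800·0.943) = 1.7433/1.7547 = 0.9935
(Galilean addition would give +1.743c, exceeding c.)
Converting back: u = 0.9935 × 3.00 × 10^8 m/s.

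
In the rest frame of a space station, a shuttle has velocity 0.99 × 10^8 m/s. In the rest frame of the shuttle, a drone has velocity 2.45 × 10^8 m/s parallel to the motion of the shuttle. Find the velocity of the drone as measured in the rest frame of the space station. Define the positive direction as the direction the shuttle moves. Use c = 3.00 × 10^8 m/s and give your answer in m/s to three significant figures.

In units of c (dividing by 3.00 × 10^8 m/s): v = 0.330, u' = 0.817.
u = (u' + v)/(1 + u'v/c²):
u = (0.817 + 0.330) / (1 + 0.817·0.330) = 1.1467/1.2695 = 0.9032
(Galilean addition would give +1.147c, exceeding c.)
Converting back: u = 0.9032 × 3.00 × 10^8 m/s.

2.71 × 10^8 m/s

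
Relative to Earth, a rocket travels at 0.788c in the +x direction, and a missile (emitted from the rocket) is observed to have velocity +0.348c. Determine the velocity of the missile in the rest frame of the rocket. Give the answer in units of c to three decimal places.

Invert the composition law: u' = (u − v)/(1 − uv/c²).
u' = (0.348 − 0.788) / (1 − (0.348)(0.788)) = -0.4400/0.7258 = -0.6062.

-0.606c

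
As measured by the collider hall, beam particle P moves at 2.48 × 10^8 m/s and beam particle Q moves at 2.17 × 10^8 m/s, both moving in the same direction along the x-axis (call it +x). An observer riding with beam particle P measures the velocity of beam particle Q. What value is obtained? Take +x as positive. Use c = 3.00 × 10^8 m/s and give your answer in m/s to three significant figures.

β_A = 0.827, β_B = 0.723 (dividing each by c = 3.00 × 10^8 m/s).
Transform to A's frame with the inverse velocity-addition law: u' = (u − v)/(1 − uv/c²), taking u = β_B and v = β_A.
u' = (0.723 − 0.827) / (1 − (0.827)(0.723)) = -0.1033/0.4020 = -0.2570.
u' = -0.2570 × 3.00 × 10^8 m/s.

-7.71 × 10^7 m/s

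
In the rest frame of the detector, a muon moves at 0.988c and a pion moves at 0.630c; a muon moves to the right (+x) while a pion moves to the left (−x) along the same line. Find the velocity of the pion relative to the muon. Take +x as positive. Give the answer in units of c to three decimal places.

β_A = 0.988, β_B = -0.630.
Transform to A's frame with the inverse velocity-addition law: u' = (u − v)/(1 − uv/c²), taking u = β_B and v = β_A.
u' = (-0.630 − 0.988) / (1 − (0.988)(-0.630)) = -1.6180/1.6224 = -0.9973.

-0.997c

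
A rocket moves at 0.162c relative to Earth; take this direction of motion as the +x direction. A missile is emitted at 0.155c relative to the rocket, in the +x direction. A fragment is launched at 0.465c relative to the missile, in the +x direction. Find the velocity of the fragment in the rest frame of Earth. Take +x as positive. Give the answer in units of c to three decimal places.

0.677c

Apply u = (u' + v)/(1 + u'v/c²) successively, working outward toward Earth.
Start: velocity of the rocket relative to Earth = 0.1620c.
Compose with the missile (u' = 0.155 in the rocket frame): u_1 = (0.155 + 0.162) / (1 + 0.155·0.162) = 0.3170/1.0251 = 0.3092.
Compose with the fragment (u' = 0.465 in the missile frame): u_2 = (0.465 + 0.309) / (1 + 0.465·0.309) = 0.7742/1.1438 = 0.6769.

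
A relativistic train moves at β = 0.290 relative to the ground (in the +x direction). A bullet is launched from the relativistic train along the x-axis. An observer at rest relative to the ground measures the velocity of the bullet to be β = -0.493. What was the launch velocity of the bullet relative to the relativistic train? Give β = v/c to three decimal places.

β = -0.685

Invert the composition law: u' = (u − v)/(1 − uv/c²).
u' = (-0.493 − 0.290) / (1 − (-0.493)(0.290)) = -0.7830/1.1430 = -0.6851.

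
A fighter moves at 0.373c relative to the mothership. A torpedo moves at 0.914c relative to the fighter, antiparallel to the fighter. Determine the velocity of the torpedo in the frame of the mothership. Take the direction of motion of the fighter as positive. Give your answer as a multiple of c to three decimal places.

-0.821c

With v = 0.373 and u' = -0.914 (in units of c),
u = (u' + v)/(1 + u'v/c²):
u = (-0.914 + 0.373) / (1 + (-0.914)·0.373) = -0.5410/0.6591 = -0.8208
(Galilean addition would give -0.541c.)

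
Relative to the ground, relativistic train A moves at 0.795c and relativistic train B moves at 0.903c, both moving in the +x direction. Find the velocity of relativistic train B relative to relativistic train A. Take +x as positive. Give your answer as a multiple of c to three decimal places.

β_A = 0.795, β_B = 0.903.
Transform to A's frame with the inverse velocity-addition law: u' = (u − v)/(1 − uv/c²), taking u = β_B and v = β_A.
u' = (0.903 − 0.795) / (1 − (0.795)(0.903)) = 0.1080/0.2821 = 0.3828.

+0.383c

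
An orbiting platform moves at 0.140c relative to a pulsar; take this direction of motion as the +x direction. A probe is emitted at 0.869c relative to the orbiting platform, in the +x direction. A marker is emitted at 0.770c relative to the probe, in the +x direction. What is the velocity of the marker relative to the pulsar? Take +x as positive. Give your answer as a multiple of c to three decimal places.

Apply u = (u' + v)/(1 + u'v/c²) successively, working outward toward the pulsar.
Start: velocity of the orbiting platform relative to the pulsar = 0.1400c.
Compose with the probe (u' = 0.869 in the orbiting platform frame): u_1 = (0.869 + 0.140) / (1 + 0.869·0.140) = 1.0090/1.1217 = 0.8996.
Compose with the marker (u' = 0.770 in the probe frame): u_2 = (0.770 + 0.900) / (1 + 0.770·0.900) = 1.6696/1.6927 = 0.9864.

0.986c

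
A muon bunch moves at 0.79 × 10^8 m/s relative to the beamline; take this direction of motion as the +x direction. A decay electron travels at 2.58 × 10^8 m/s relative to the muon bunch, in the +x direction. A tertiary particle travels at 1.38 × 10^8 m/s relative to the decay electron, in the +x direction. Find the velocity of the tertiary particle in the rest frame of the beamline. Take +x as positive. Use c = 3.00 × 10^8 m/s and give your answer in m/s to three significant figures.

2.90 × 10^8 m/s

Apply u = (u' + v)/(1 + u'v/c²) successively, working outward toward the beamline.
(Dividing each given speed by c = 3.00 × 10^8 m/s to work in units of c.)
Start: velocity of the muon bunch relative to the beamline = 0.2633c.
Compose with the decay electron (u' = 0.860 in the muon bunch frame): u_1 = (0.860 + 0.263) / (1 + 0.860·0.263) = 1.1233/1.2265 = 0.9159.
Compose with the tertiary particle (u' = 0.460 in the decay electron frame): u_2 = (0.460 + 0.916) / (1 + 0.460·0.916) = 1.3759/1.4213 = 0.9681.
So u = 0.9681 × 3.00 × 10^8 m/s.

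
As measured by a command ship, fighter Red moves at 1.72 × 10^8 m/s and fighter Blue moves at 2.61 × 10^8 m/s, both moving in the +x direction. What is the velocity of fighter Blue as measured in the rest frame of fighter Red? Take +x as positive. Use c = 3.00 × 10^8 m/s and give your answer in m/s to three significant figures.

+1.78 × 10^8 m/s

β_A = 0.573, β_B = 0.870 (dividing each by c = 3.00 × 10^8 m/s).
Transform to A's frame with the inverse velocity-addition law: u' = (u − v)/(1 − uv/c²), taking u = β_B and v = β_A.
u' = (0.870 − 0.573) / (1 − (0.573)(0.870)) = 0.2967/0.5012 = 0.5919.
u' = 0.5919 × 3.00 × 10^8 m/s.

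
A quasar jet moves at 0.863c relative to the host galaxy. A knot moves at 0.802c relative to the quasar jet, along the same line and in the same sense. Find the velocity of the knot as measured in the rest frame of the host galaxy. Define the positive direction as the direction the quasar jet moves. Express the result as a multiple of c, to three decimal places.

0.984c

With v = 0.863 and u' = 0.802 (in units of c),
u = (u' + v)/(1 + u'v/c²):
u = (0.802 + 0.863) / (1 + 0.802·0.863) = 1.6650/1.6921 = 0.9840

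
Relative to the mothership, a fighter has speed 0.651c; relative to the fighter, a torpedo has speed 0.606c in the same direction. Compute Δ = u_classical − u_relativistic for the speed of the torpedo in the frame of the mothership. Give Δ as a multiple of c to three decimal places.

Galilean: u_cl = 0.606 + 0.651 = 1.2570.
Relativistic: u_rel = (0.606 + 0.651) / (1 + 0.606·0.651) = 1.2570/1.3945 = 0.9014.
Δ = 1.2570 − 0.9014 = 0.3556.
(The classical prediction exceeds c; the relativistic result does not.)

Δ = 0.356c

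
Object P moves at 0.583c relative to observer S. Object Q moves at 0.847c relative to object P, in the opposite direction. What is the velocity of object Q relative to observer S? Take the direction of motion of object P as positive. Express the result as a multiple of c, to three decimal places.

-0.522c

With v = 0.583 and u' = -0.847 (in units of c),
u = (u' + v)/(1 + u'v/c²):
u = (-0.847 + 0.583) / (1 + (-0.847)·0.583) = -0.2640/0.5062 = -0.5215
(Galilean addition would give -0.264c.)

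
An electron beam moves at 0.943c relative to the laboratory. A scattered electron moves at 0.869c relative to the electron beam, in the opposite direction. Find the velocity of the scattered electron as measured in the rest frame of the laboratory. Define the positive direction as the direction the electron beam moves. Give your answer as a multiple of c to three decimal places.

With v = 0.943 and u' = -0.869 (in units of c),
u = (u' + v)/(1 + u'v/c²):
u = (-0.869 + 0.943) / (1 + (-0.869)·0.943) = 0.0740/0.1805 = 0.4099
(Galilean addition would give +0.074c.)

+0.410c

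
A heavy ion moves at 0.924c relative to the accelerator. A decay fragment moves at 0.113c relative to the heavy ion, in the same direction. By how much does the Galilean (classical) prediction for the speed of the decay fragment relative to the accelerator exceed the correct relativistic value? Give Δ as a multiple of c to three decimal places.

Galilean: u_cl = 0.113 + 0.924 = 1.0370.
Relativistic: u_rel = (0.113 + 0.924) / (1 + 0.113·0.924) = 1.0370/1.1044 = 0.9390.
Δ = 1.0370 − 0.9390 = 0.0980.
(The classical prediction exceeds c; the relativistic result does not.)

Δ = 0.098c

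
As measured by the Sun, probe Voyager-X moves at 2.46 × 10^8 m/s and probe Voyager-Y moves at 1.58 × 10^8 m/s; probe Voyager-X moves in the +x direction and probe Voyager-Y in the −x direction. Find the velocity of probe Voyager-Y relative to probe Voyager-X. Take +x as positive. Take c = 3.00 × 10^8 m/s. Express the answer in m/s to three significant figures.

β_A = 0.820, β_B = -0.527 (dividing each by c = 3.00 × 10^8 m/s).
Transform to A's frame with the inverse velocity-addition law: u' = (u − v)/(1 − uv/c²), taking u = β_B and v = β_A.
u' = (-0.527 − 0.820) / (1 − (0.820)(-0.527)) = -1.3467/1.4319 = -0.9405.
u' = -0.9405 × 3.00 × 10^8 m/s.

-2.82 × 10^8 m/s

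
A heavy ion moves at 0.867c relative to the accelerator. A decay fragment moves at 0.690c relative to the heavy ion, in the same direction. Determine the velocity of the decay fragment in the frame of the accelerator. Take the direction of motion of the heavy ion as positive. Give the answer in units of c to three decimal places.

0.974c

With v = 0.867 and u' = 0.690 (in units of c),
u = (u' + v)/(1 + u'v/c²):
u = (0.690 + 0.867) / (1 + 0.690·0.867) = 1.5570/1.5982 = 0.9742
(Galilean addition would give +1.557c, exceeding c.)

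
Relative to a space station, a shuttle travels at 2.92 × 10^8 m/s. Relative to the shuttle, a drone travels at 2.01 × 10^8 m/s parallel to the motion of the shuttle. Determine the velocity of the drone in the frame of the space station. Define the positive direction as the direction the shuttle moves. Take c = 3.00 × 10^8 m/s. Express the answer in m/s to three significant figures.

In units of c (dividing by 3.00 × 10^8 m/s): v = 0.973, u' = 0.670.
u = (u' + v)/(1 + u'v/c²):
u = (0.670 + 0.973) / (1 + 0.670·0.973) = 1.6433/1.6521 = 0.9947
(Galilean addition would give +1.643c, exceeding c.)
Converting back: u = 0.9947 × 3.00 × 10^8 m/s.

2.98 × 10^8 m/s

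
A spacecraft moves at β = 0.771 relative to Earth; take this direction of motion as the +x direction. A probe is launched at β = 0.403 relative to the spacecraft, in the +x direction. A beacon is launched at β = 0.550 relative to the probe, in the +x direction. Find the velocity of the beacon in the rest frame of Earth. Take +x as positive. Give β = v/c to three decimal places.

Apply u = (u' + v)/(1 + u'v/c²) successively, working outward toward Earth.
Start: velocity of the spacecraft relative to Earth = 0.7710c.
Compose with the probe (u' = 0.403 in the spacecraft frame): u_1 = (0.403 + 0.771) / (1 + 0.403·0.771) = 1.1740/1.3107 = 0.8957.
Compose with the beacon (u' = 0.550 in the probe frame): u_2 = (0.550 + 0.896) / (1 + 0.550·0.896) = 1.4457/1.4926 = 0.9686.

β = 0.969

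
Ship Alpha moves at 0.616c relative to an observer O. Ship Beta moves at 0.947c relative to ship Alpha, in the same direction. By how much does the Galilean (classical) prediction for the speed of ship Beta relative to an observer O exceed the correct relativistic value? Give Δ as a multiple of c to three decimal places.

Δ = 0.576c

Galilean: u_cl = 0.947 + 0.616 = 1.5630.
Relativistic: u_rel = (0.947 + 0.616) / (1 + 0.947·0.616) = 1.5630/1.5834 = 0.9871.
Δ = 1.5630 − 0.9871 = 0.5759.
(The classical prediction exceeds c; the relativistic result does not.)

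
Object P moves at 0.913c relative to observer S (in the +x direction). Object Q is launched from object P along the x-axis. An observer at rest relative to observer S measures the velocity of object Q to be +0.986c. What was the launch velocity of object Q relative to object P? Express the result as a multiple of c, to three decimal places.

+0.732c

Invert the composition law: u' = (u − v)/(1 − uv/c²).
u' = (0.986 − 0.913) / (1 − (0.986)(0.913)) = 0.0730/0.0998 = 0.7316.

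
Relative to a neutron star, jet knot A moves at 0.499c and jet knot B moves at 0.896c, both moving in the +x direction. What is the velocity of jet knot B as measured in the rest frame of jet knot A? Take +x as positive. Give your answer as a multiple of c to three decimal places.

+0.718c

β_A = 0.499, β_B = 0.896.
Transform to A's frame with the inverse velocity-addition law: u' = (u − v)/(1 − uv/c²), taking u = β_B and v = β_A.
u' = (0.896 − 0.499) / (1 − (0.499)(0.896)) = 0.3970/0.5529 = 0.7180.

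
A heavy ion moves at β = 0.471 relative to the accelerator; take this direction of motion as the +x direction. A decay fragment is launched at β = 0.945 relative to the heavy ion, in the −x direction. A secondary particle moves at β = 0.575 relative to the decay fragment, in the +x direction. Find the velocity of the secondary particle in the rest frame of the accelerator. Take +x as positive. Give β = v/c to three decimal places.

β = -0.549

Apply u = (u' + v)/(1 + u'v/c²) successively, working outward toward the accelerator.
Start: velocity of the heavy ion relative to the accelerator = 0.4710c.
Compose with the decay fragment (u' = -0.945 in the heavy ion frame): u_1 = (-0.945 + 0.471) / (1 + (-0.945)·0.471) = -0.4740/0.5549 = -0.8542.
Compose with the secondary particle (u' = 0.575 in the decay fragment frame): u_2 = (0.575 + (-0.854)) / (1 + 0.575·(-0.854)) = -0.2792/0.5088 = -0.5487.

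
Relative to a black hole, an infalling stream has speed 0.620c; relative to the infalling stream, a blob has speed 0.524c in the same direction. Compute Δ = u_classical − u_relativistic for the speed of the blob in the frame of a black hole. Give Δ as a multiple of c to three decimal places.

Galilean: u_cl = 0.524 + 0.620 = 1.1440.
Relativistic: u_rel = (0.524 + 0.620) / (1 + 0.524·0.620) = 1.1440/1.3249 = 0.8635.
Δ = 1.1440 − 0.8635 = 0.2805.
(The classical prediction exceeds c; the relativistic result does not.)

Δ = 0.281c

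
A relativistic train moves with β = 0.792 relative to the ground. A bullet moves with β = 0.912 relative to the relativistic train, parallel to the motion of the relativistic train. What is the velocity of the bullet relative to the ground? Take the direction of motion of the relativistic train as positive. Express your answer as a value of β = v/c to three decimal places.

β = 0.989

With v = 0.792 and u' = 0.912 (in units of c),
u = (u' + v)/(1 + u'v/c²):
u = (0.912 + 0.792) / (1 + 0.912·0.792) = 1.7040/1.7223 = 0.9894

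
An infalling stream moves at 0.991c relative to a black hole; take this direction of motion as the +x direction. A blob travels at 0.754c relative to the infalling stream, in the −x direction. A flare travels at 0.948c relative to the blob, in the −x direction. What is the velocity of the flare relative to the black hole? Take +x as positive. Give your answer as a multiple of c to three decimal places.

Apply u = (u' + v)/(1 + u'v/c²) successively, working outward toward the black hole.
Start: velocity of the infalling stream relative to the black hole = 0.9910c.
Compose with the blob (u' = -0.754 in the infalling stream frame): u_1 = (-0.754 + 0.991) / (1 + (-0.754)·0.991) = 0.2370/0.2528 = 0.9376.
Compose with the flare (u' = -0.948 in the blob frame): u_2 = (-0.948 + 0.938) / (1 + (-0.948)·0.938) = -0.0104/0.1112 = -0.0940.

-0.094c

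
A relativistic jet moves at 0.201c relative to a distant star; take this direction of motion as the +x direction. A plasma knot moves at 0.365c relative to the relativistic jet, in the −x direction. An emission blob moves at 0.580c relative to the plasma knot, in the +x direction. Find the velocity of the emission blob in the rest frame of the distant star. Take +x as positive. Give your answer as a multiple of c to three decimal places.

Apply u = (u' + v)/(1 + u'v/c²) successively, working outward toward the distant star.
Start: velocity of the relativistic jet relative to the distant star = 0.2010c.
Compose with the plasma knot (u' = -0.365 in the relativistic jet frame): u_1 = (-0.365 + 0.201) / (1 + (-0.365)·0.201) = -0.1640/0.9266 = -0.1770.
Compose with the emission blob (u' = 0.580 in the plasma knot frame): u_2 = (0.580 + (-0.177)) / (1 + 0.580·(-0.177)) = 0.4030/0.8973 = 0.4491.

+0.449c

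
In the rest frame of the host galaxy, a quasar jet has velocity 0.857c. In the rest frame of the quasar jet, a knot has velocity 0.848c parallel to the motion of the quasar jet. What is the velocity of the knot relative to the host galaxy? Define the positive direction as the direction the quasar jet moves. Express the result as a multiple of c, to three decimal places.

0.987c

With v = 0.857 and u' = 0.848 (in units of c),
u = (u' + v)/(1 + u'v/c²):
u = (0.848 + 0.857) / (1 + 0.848·0.857) = 1.7050/1.7267 = 0.9874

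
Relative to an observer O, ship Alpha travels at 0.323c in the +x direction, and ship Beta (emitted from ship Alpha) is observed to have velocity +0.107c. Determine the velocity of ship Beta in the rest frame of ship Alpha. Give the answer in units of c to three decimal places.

-0.224c

Invert the composition law: u' = (u − v)/(1 − uv/c²).
u' = (0.107 − 0.323) / (1 − (0.107)(0.323)) = -0.2160/0.9654 = -0.2237.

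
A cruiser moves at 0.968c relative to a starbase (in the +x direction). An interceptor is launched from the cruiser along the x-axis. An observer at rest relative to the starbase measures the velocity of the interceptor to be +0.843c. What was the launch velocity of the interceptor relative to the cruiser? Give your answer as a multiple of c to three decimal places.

Invert the composition law: u' = (u − v)/(1 − uv/c²).
u' = (0.843 − 0.968) / (1 − (0.843)(0.968)) = -0.1250/0.1840 = -0.6794.

-0.679c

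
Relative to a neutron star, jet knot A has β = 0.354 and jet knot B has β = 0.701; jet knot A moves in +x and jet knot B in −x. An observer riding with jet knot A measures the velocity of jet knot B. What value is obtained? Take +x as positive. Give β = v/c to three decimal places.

β = -0.845

β_A = 0.354, β_B = -0.701.
Transform to A's frame with the inverse velocity-addition law: u' = (u − v)/(1 − uv/c²), taking u = β_B and v = β_A.
u' = (-0.701 − 0.354) / (1 − (0.354)(-0.701)) = -1.0550/1.2482 = -0.8452.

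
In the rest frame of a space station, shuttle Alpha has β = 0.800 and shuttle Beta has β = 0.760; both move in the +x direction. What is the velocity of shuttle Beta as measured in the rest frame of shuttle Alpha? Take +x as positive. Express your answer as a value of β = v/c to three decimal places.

β_A = 0.800, β_B = 0.760.
Transform to A's frame with the inverse velocity-addition law: u' = (u − v)/(1 − uv/c²), taking u = β_B and v = β_A.
u' = (0.760 − 0.800) / (1 − (0.800)(0.760)) = -0.0400/0.3920 = -0.1020.

β = -0.102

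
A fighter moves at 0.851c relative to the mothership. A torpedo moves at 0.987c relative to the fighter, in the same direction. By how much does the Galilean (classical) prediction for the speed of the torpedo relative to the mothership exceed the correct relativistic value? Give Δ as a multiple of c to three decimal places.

Galilean: u_cl = 0.987 + 0.851 = 1.8380.
Relativistic: u_rel = (0.987 + 0.851) / (1 + 0.987·0.851) = 1.8380/1.8399 = 0.9989.
Δ = 1.8380 − 0.9989 = 0.8391.
(The classical prediction exceeds c; the relativistic result does not.)

Δ = 0.839c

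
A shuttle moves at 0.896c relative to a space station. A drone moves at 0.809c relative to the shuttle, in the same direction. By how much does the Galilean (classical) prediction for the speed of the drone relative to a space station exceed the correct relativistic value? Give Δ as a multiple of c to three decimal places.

Δ = 0.717c

Galilean: u_cl = 0.809 + 0.896 = 1.7050.
Relativistic: u_rel = (0.809 + 0.896) / (1 + 0.809·0.896) = 1.7050/1.7249 = 0.9885.
Δ = 1.7050 − 0.9885 = 0.7165.
(The classical prediction exceeds c; the relativistic result does not.)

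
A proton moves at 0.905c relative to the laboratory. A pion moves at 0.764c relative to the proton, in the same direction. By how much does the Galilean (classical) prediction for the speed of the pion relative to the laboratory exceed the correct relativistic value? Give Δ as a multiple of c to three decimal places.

Δ = 0.682c

Galilean: u_cl = 0.764 + 0.905 = 1.6690.
Relativistic: u_rel = (0.764 + 0.905) / (1 + 0.764·0.905) = 1.6690/1.6914 = 0.9867.
Δ = 1.6690 − 0.9867 = 0.6823.
(The classical prediction exceeds c; the relativistic result does not.)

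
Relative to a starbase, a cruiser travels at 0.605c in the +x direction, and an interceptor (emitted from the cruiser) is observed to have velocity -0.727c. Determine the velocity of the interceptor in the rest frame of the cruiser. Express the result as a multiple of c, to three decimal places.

-0.925c

Invert the composition law: u' = (u − v)/(1 − uv/c²).
u' = (-0.727 − 0.605) / (1 − (-0.727)(0.605)) = -1.3320/1.4398 = -0.9251.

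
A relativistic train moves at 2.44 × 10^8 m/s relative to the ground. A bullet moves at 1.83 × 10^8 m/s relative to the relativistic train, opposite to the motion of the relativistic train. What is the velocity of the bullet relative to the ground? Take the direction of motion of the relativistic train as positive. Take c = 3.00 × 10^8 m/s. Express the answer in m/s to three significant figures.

+1.21 × 10^8 m/s

In units of c (dividing by 3.00 × 10^8 m/s): v = 0.813, u' = -0.610.
u = (u' + v)/(1 + u'v/c²):
u = (-0.610 + 0.813) / (1 + (-0.610)·0.813) = 0.2033/0.5039 = 0.4035
(Galilean addition would give +0.203c.)
Converting back: u = 0.4035 × 3.00 × 10^8 m/s.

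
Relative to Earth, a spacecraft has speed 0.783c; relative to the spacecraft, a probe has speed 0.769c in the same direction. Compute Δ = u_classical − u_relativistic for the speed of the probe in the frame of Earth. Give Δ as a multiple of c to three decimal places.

Δ = 0.583c

Galilean: u_cl = 0.769 + 0.783 = 1.5520.
Relativistic: u_rel = (0.769 + 0.783) / (1 + 0.769·0.783) = 1.5520/1.6021 = 0.9687.
Δ = 1.5520 − 0.9687 = 0.5833.
(The classical prediction exceeds c; the relativistic result does not.)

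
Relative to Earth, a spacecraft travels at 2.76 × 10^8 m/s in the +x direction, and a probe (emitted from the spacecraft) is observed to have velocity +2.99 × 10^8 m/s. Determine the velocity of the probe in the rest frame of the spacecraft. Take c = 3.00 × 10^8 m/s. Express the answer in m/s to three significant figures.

+2.77 × 10^8 m/s

v = 0.920c, u = 0.997c.
Invert the composition law: u' = (u − v)/(1 − uv/c²).
u' = (0.997 − 0.920) / (1 − (0.997)(0.920)) = 0.0767/0.0831 = 0.9230.
u' = 0.9230 × 3.00 × 10^8 m/s.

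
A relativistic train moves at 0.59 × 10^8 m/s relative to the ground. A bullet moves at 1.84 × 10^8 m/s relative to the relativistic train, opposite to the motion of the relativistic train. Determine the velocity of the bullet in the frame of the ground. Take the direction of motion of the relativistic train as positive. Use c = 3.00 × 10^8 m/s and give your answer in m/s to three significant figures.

-1.42 × 10^8 m/s

In units of c (dividing by 3.00 × 10^8 m/s): v = 0.197, u' = -0.613.
u = (u' + v)/(1 + u'v/c²):
u = (-0.613 + 0.197) / (1 + (-0.613)·0.197) = -0.4167/0.8794 = -0.4738
(Galilean addition would give -0.417c.)
Converting back: u = -0.4738 × 3.00 × 10^8 m/s.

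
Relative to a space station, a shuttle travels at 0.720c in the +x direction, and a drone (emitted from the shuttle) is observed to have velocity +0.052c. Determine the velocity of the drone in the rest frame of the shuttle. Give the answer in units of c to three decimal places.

Invert the composition law: u' = (u − v)/(1 − uv/c²).
u' = (0.052 − 0.720) / (1 − (0.052)(0.720)) = -0.6680/0.9626 = -0.6940.

-0.694c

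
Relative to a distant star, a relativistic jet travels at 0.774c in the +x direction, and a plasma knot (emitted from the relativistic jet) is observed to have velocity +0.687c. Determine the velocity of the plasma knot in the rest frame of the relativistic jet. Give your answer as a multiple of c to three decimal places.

-0.186c

Invert the composition law: u' = (u − v)/(1 − uv/c²).
u' = (0.687 − 0.774) / (1 − (0.687)(0.774)) = -0.0870/0.4683 = -0.1858.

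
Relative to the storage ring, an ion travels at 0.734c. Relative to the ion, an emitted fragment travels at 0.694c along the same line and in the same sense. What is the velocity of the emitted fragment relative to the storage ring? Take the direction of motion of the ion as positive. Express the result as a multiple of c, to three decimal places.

With v = 0.734 and u' = 0.694 (in units of c),
u = (u' + v)/(1 + u'v/c²):
u = (0.694 + 0.734) / (1 + 0.694·0.734) = 1.4280/1.5094 = 0.9461

0.946c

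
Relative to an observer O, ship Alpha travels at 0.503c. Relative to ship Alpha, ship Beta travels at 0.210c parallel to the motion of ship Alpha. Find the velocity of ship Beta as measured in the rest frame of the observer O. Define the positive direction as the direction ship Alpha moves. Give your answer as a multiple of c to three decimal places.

With v = 0.503 and u' = 0.210 (in units of c),
u = (u' + v)/(1 + u'v/c²):
u = (0.210 + 0.503) / (1 + 0.210·0.503) = 0.7130/1.1056 = 0.6449
(Galilean addition would give +0.713c.)

0.645c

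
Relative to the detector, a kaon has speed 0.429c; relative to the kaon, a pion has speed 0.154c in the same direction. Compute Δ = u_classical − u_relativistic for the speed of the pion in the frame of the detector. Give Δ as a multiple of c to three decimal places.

Galilean: u_cl = 0.154 + 0.429 = 0.5830.
Relativistic: u_rel = (0.154 + 0.429) / (1 + 0.154·0.429) = 0.5830/1.0661 = 0.5469.
Δ = 0.5830 − 0.5469 = 0.0361.

Δ = 0.036c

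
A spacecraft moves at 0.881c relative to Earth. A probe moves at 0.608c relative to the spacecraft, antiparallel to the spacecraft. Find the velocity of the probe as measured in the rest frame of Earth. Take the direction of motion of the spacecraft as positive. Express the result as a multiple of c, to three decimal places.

+0.588c

With v = 0.881 and u' = -0.608 (in units of c),
u = (u' + v)/(1 + u'v/c²):
u = (-0.608 + 0.881) / (1 + (-0.608)·0.881) = 0.2730/0.4644 = 0.5879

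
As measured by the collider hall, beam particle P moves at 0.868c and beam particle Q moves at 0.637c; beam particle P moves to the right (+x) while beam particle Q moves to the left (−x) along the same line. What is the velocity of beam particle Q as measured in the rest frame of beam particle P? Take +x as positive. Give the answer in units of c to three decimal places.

-0.969c

β_A = 0.868, β_B = -0.637.
Transform to A's frame with the inverse velocity-addition law: u' = (u − v)/(1 − uv/c²), taking u = β_B and v = β_A.
u' = (-0.637 − 0.868) / (1 − (0.868)(-0.637)) = -1.5050/1.5529 = -0.9691.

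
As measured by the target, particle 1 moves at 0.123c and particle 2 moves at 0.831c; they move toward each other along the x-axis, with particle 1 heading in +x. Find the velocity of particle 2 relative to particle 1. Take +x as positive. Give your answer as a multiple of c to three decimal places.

β_A = 0.123, β_B = -0.831.
Transform to A's frame with the inverse velocity-addition law: u' = (u − v)/(1 − uv/c²), taking u = β_B and v = β_A.
u' = (-0.831 − 0.123) / (1 − (0.123)(-0.831)) = -0.9540/1.1022 = -0.8655.

-0.866c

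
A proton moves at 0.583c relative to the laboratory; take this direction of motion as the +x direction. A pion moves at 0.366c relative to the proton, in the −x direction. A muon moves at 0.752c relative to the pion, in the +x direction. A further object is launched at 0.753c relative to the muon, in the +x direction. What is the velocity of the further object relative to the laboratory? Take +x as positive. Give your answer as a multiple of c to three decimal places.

+0.978c

Apply u = (u' + v)/(1 + u'v/c²) successively, working outward toward the laboratory.
Start: velocity of the proton relative to the laboratory = 0.5830c.
Compose with the pion (u' = -0.366 in the proton frame): u_1 = (-0.366 + 0.583) / (1 + (-0.366)·0.583) = 0.2170/0.7866 = 0.2759.
Compose with the muon (u' = 0.752 in the pion frame): u_2 = (0.752 + 0.276) / (1 + 0.752·0.276) = 1.0279/1.2074 = 0.8513.
Compose with the further object (u' = 0.753 in the muon frame): u_3 = (0.753 + 0.851) / (1 + 0.753·0.851) = 1.6043/1.6410 = 0.9776.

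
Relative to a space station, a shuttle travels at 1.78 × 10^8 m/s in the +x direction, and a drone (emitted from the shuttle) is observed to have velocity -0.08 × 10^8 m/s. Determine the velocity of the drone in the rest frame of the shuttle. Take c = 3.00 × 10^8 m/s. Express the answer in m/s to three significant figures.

v = 0.593c, u = -0.027c.
Invert the composition law: u' = (u − v)/(1 − uv/c²).
u' = (-0.027 − 0.593) / (1 − (-0.027)(0.593)) = -0.6200/1.0158 = -0.6103.
u' = -0.6103 × 3.00 × 10^8 m/s.

-1.83 × 10^8 m/s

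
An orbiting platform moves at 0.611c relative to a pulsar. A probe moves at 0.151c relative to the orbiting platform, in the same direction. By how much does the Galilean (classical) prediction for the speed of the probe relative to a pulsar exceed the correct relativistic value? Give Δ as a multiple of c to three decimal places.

Galilean: u_cl = 0.151 + 0.611 = 0.7620.
Relativistic: u_rel = (0.151 + 0.611) / (1 + 0.151·0.611) = 0.7620/1.0923 = 0.6976.
Δ = 0.7620 − 0.6976 = 0.0644.

Δ = 0.064c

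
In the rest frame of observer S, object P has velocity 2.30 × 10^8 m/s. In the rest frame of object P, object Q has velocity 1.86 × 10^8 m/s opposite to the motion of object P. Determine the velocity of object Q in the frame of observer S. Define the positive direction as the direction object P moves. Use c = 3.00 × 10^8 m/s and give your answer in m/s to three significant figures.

+8.39 × 10^7 m/s

In units of c (dividing by 3.00 × 10^8 m/s): v = 0.767, u' = -0.620.
u = (u' + v)/(1 + u'v/c²):
u = (-0.620 + 0.767) / (1 + (-0.620)·0.767) = 0.1467/0.5247 = 0.2795
Converting back: u = 0.2795 × 3.00 × 10^8 m/s.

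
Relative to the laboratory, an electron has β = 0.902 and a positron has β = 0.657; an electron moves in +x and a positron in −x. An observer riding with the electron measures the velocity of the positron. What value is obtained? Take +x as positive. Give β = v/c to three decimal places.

β = -0.979

β_A = 0.902, β_B = -0.657.
Transform to A's frame with the inverse velocity-addition law: u' = (u − v)/(1 − uv/c²), taking u = β_B and v = β_A.
u' = (-0.657 − 0.902) / (1 − (0.902)(-0.657)) = -1.5590/1.5926 = -0.9789.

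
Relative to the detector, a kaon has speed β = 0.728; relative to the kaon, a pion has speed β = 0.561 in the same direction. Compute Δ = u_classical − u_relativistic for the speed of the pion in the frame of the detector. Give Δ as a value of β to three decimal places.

Δ = 0.374

Galilean: u_cl = 0.561 + 0.728 = 1.2890.
Relativistic: u_rel = (0.561 + 0.728) / (1 + 0.561·0.728) = 1.2890/1.4084 = 0.9152.
Δ = 1.2890 − 0.9152 = 0.3738.
(The classical prediction exceeds c; the relativistic result does not.)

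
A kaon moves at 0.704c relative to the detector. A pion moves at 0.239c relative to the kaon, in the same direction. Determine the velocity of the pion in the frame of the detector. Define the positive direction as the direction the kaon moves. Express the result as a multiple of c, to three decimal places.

With v = 0.704 and u' = 0.239 (in units of c),
u = (u' + v)/(1 + u'v/c²):
u = (0.239 + 0.704) / (1 + 0.239·0.704) = 0.9430/1.1683 = 0.8072

0.807c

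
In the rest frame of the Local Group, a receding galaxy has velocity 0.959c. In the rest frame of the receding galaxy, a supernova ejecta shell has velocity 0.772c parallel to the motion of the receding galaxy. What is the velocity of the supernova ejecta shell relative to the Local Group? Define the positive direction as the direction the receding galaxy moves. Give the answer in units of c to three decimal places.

0.995c

With v = 0.959 and u' = 0.772 (in units of c),
u = (u' + v)/(1 + u'v/c²):
u = (0.772 + 0.959) / (1 + 0.772·0.959) = 1.7310/1.7403 = 0.9946
(Galilean addition would give +1.731c, exceeding c.)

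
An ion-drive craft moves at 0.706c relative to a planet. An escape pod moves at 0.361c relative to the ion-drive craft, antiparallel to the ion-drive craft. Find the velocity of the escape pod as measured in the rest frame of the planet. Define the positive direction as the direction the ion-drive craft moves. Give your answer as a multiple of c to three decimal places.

+0.463c

With v = 0.706 and u' = -0.361 (in units of c),
u = (u' + v)/(1 + u'v/c²):
u = (-0.361 + 0.706) / (1 + (-0.361)·0.706) = 0.3450/0.7451 = 0.4630
(Galilean addition would give +0.345c.)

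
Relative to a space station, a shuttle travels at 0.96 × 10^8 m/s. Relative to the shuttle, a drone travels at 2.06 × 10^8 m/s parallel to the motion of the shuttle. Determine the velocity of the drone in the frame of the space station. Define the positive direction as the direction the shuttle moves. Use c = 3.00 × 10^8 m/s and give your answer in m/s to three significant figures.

In units of c (dividing by 3.00 × 10^8 m/s): v = 0.320, u' = 0.687.
u = (u' + v)/(1 + u'v/c²):
u = (0.687 + 0.320) / (1 + 0.687·0.320) = 1.0067/1.2197 = 0.8253
Converting back: u = 0.8253 × 3.00 × 10^8 m/s.

2.48 × 10^8 m/s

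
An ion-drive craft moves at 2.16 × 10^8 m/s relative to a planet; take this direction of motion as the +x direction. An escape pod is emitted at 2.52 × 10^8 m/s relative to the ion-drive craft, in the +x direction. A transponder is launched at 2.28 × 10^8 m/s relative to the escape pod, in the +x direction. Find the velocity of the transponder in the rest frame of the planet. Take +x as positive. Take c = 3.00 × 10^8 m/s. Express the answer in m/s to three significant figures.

2.99 × 10^8 m/s

Apply u = (u' + v)/(1 + u'v/c²) successively, working outward toward the planet.
(Dividing each given speed by c = 3.00 × 10^8 m/s to work in units of c.)
Start: velocity of the ion-drive craft relative to the planet = 0.7200c.
Compose with the escape pod (u' = 0.840 in the ion-drive craft frame): u_1 = (0.840 + 0.720) / (1 + 0.840·0.720) = 1.5600/1.6048 = 0.9721.
Compose with the transponder (u' = 0.760 in the escape pod frame): u_2 = (0.760 + 0.972) / (1 + 0.760·0.972) = 1.7321/1.7388 = 0.9961.
So u = 0.9961 × 3.00 × 10^8 m/s.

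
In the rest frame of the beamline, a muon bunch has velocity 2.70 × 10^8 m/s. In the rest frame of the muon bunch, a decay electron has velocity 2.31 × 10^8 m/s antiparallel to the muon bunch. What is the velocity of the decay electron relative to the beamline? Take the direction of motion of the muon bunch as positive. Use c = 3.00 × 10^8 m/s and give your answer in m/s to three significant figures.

In units of c (dividing by 3.00 × 10^8 m/s): v = 0.900, u' = -0.770.
u = (u' + v)/(1 + u'v/c²):
u = (-0.770 + 0.900) / (1 + (-0.770)·0.900) = 0.1300/0.3070 = 0.4235
(Galilean addition would give +0.130c.)
Converting back: u = 0.4235 × 3.00 × 10^8 m/s.

+1.27 × 10^8 m/s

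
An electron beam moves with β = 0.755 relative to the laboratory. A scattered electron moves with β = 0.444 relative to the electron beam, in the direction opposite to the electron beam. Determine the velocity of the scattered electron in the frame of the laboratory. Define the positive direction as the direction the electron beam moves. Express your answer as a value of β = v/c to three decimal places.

β = +0.468

With v = 0.755 and u' = -0.444 (in units of c),
u = (u' + v)/(1 + u'v/c²):
u = (-0.444 + 0.755) / (1 + (-0.444)·0.755) = 0.3110/0.6648 = 0.4678
(Galilean addition would give +0.311c.)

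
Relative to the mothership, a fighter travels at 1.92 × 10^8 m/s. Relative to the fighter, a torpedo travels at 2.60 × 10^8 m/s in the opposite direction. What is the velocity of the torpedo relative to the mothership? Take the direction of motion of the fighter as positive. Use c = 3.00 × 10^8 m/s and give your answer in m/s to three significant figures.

In units of c (dividing by 3.00 × 10^8 m/s): v = 0.640, u' = -0.867.
u = (u' + v)/(1 + u'v/c²):
u = (-0.867 + 0.640) / (1 + (-0.867)·0.640) = -0.2267/0.4453 = -0.5090
(Galilean addition would give -0.227c.)
Converting back: u = -0.5090 × 3.00 × 10^8 m/s.

-1.53 × 10^8 m/s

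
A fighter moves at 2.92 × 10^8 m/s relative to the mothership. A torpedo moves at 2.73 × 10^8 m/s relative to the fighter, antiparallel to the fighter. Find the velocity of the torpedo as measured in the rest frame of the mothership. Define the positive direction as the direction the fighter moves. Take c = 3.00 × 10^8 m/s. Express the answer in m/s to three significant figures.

+1.66 × 10^8 m/s

In units of c (dividing by 3.00 × 10^8 m/s): v = 0.973, u' = -0.910.
u = (u' + v)/(1 + u'v/c²):
u = (-0.910 + 0.973) / (1 + (-0.910)·0.973) = 0.0633/0.1143 = 0.5543
Converting back: u = 0.5543 × 3.00 × 10^8 m/s.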